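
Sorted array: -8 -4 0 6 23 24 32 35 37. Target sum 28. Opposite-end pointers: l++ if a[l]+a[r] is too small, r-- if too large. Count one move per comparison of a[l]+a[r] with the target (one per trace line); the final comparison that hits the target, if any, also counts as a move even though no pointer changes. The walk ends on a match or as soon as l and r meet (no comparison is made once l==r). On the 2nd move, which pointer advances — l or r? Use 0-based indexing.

l

[0,8] -8+37=29 >28 → r--
[0,7] -8+35=27 <28 → l++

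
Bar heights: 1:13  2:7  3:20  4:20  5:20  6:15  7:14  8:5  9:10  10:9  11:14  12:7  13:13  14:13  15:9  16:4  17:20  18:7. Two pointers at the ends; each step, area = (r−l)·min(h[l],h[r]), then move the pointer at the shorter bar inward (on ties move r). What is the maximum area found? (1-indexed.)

l=1 r=18: min(13,7)*17=119 best=119 *, r--
l=1 r=17: min(13,20)*16=208 best=208 *, l++
l=2 r=17: min(7,20)*15=105 best=208, l++
l=3 r=17: min(20,20)*14=280 best=280 *, r--
l=3 r=16: min(20,4)*13=52 best=280, r--
l=3 r=15: min(20,9)*12=108 best=280, r--
l=3 r=14: min(20,13)*11=143 best=280, r--
l=3 r=13: min(20,13)*10=130 best=280, r--
l=3 r=12: min(20,7)*9=63 best=280, r--
l=3 r=11: min(20,14)*8=112 best=280, r--
l=3 r=10: min(20,9)*7=63 best=280, r--
l=3 r=9: min(20,10)*6=60 best=280, r--
l=3 r=8: min(20,5)*5=25 best=280, r--
l=3 r=7: min(20,14)*4=56 best=280, r--
l=3 r=6: min(20,15)*3=45 best=280, r--
l=3 r=5: min(20,20)*2=40 best=280, r--
l=3 r=4: min(20,20)*1=20 best=280, r--

max area = 280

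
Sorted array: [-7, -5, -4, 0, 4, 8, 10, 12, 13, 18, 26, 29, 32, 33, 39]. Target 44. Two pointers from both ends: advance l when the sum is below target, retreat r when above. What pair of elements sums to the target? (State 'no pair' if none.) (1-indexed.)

l=1 r=15: -7+39=32 <44, l++
l=2 r=15: -5+39=34 <44, l++
l=3 r=15: -4+39=35 <44, l++
l=4 r=15: 0+39=39 <44, l++
l=5 r=15: 4+39=43 <44, l++
l=6 r=15: 8+39=47 >44, r--
l=6 r=14: 8+33=41 <44, l++
l=7 r=14: 10+33=43 <44, l++
l=8 r=14: 12+33=45 >44, r--
l=8 r=13: 12+32=44, found

(12, 32)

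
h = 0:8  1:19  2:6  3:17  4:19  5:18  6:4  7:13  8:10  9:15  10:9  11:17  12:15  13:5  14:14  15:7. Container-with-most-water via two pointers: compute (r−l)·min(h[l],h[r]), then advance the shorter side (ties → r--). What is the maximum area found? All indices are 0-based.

max area = 182

[0,15] min(8,7)*15=105 best=105 * → r--
[0,14] min(8,14)*14=112 best=112 * → l++
[1,14] min(19,14)*13=182 best=182 * → r--
[1,13] min(19,5)*12=60 best=182 → r--
[1,12] min(19,15)*11=165 best=182 → r--
[1,11] min(19,17)*10=170 best=182 → r--
[1,10] min(19,9)*9=81 best=182 → r--
[1,9] min(19,15)*8=120 best=182 → r--
[1,8] min(19,10)*7=70 best=182 → r--
[1,7] min(19,13)*6=78 best=182 → r--
[1,6] min(19,4)*5=20 best=182 → r--
[1,5] min(19,18)*4=72 best=182 → r--
[1,4] min(19,19)*3=57 best=182 → r--
[1,3] min(19,17)*2=34 best=182 → r--
[1,2] min(19,6)*1=6 best=182 → r--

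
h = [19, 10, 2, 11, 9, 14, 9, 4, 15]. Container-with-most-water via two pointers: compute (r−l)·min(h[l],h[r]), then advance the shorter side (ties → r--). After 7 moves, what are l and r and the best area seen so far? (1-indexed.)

l=1 r=9: min(19,15)*8=120 best=120 *, r--
l=1 r=8: min(19,4)*7=28 best=120, r--
l=1 r=7: min(19,9)*6=54 best=120, r--
l=1 r=6: min(19,14)*5=70 best=120, r--
l=1 r=5: min(19,9)*4=36 best=120, r--
l=1 r=4: min(19,11)*3=33 best=120, r--
l=1 r=3: min(19,2)*2=4 best=120, r--

l=1, r=2, best area=120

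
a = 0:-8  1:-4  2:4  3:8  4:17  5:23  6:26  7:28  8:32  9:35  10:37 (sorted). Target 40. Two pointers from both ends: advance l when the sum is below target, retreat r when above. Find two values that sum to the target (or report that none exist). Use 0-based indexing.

[0,10] -8+37=29 <40 → l++
[1,10] -4+37=33 <40 → l++
[2,10] 4+37=41 >40 → r--
[2,9] 4+35=39 <40 → l++
[3,9] 8+35=43 >40 → r--
[3,8] 8+32=40 → found

(8, 32)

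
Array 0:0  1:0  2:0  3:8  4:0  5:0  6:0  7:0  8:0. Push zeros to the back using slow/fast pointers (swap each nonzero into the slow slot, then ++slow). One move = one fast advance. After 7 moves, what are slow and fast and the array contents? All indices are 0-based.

slow=1, fast=7, a=[8, 0, 0, 0, 0, 0, 0, 0, 0]

(s=0,f=0) a[fast]=0 → fast++
(s=0,f=1) a[fast]=0 → fast++
(s=0,f=2) a[fast]=0 → fast++
(s=0,f=3) a[fast]=8≠0 swap→a[0]=8 → slow++,fast++
(s=1,f=4) a[fast]=0 → fast++
(s=1,f=5) a[fast]=0 → fast++
(s=1,f=6) a[fast]=0 → fast++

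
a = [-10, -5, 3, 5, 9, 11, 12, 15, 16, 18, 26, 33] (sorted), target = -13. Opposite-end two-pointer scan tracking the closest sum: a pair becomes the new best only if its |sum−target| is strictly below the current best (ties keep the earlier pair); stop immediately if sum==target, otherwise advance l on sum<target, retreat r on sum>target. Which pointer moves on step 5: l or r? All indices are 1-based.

r

l=1 r=12: -10+33=23 d=36 *, r--
l=1 r=11: -10+26=16 d=29 *, r--
l=1 r=10: -10+18=8 d=21 *, r--
l=1 r=9: -10+16=6 d=19 *, r--
l=1 r=8: -10+15=5 d=18 *, r--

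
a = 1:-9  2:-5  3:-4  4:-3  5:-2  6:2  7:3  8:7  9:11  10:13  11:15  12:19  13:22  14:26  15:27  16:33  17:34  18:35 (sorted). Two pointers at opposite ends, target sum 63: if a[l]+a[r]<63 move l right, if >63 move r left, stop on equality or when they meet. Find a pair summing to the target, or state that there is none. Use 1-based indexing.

no pair

[1,18] -9+35=26 <63 → l++
[2,18] -5+35=30 <63 → l++
[3,18] -4+35=31 <63 → l++
[4,18] -3+35=32 <63 → l++
[5,18] -2+35=33 <63 → l++
[6,18] 2+35=37 <63 → l++
[7,18] 3+35=38 <63 → l++
[8,18] 7+35=42 <63 → l++
[9,18] 11+35=46 <63 → l++
[10,18] 13+35=48 <63 → l++
[11,18] 15+35=50 <63 → l++
[12,18] 19+35=54 <63 → l++
[13,18] 22+35=57 <63 → l++
[14,18] 26+35=61 <63 → l++
[15,18] 27+35=62 <63 → l++
[16,18] 33+35=68 >63 → r--
[16,17] 33+34=67 >63 → r--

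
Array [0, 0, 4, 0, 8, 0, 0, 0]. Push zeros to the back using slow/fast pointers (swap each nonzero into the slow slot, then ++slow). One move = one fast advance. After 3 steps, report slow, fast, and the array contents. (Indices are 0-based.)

(s=0,f=0) a[fast]=0 → fast++
(s=0,f=1) a[fast]=0 → fast++
(s=0,f=2) a[fast]=4≠0 swap→a[0]=4 → slow++,fast++

slow=1, fast=3, a=[4, 0, 0, 0, 8, 0, 0, 0]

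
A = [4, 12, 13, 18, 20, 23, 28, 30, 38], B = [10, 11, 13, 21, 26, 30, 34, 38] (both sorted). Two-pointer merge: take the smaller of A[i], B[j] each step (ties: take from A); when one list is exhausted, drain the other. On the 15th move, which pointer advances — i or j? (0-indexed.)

i=0 j=0: A[i]=4<=B[j]=10 take 4, i++
i=1 j=0: A[i]=12>B[j]=10 take 10, j++
i=1 j=1: A[i]=12>B[j]=11 take 11, j++
i=1 j=2: A[i]=12<=B[j]=13 take 12, i++
i=2 j=2: A[i]=13<=B[j]=13 take 13, i++
i=3 j=2: A[i]=18>B[j]=13 take 13, j++
i=3 j=3: A[i]=18<=B[j]=21 take 18, i++
i=4 j=3: A[i]=20<=B[j]=21 take 20, i++
i=5 j=3: A[i]=23>B[j]=21 take 21, j++
i=5 j=4: A[i]=23<=B[j]=26 take 23, i++
i=6 j=4: A[i]=28>B[j]=26 take 26, j++
i=6 j=5: A[i]=28<=B[j]=30 take 28, i++
i=7 j=5: A[i]=30<=B[j]=30 take 30, i++
i=8 j=5: A[i]=38>B[j]=30 take 30, j++
i=8 j=6: A[i]=38>B[j]=34 take 34, j++

j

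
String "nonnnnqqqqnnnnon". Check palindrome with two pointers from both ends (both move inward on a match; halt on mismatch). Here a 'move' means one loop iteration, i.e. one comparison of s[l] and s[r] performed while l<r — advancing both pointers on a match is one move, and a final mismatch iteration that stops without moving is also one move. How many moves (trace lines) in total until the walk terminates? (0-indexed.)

[0,15] 'n'=='n' → l++,r--
[1,14] 'o'=='o' → l++,r--
[2,13] 'n'=='n' → l++,r--
[3,12] 'n'=='n' → l++,r--
[4,11] 'n'=='n' → l++,r--
[5,10] 'n'=='n' → l++,r--
[6,9] 'q'=='q' → l++,r--
[7,8] 'q'=='q' → l++,r--

8 moves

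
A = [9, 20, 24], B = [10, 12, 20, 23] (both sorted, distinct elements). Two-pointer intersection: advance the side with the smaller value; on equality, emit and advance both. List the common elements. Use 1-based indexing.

[i=1,j=1] 9<10 → i++
[i=2,j=1] 20>10 → j++
[i=2,j=2] 20>12 → j++
[i=2,j=3] 20==20 emit → i++,j++
[i=3,j=4] 24>23 → j++

intersection = [20]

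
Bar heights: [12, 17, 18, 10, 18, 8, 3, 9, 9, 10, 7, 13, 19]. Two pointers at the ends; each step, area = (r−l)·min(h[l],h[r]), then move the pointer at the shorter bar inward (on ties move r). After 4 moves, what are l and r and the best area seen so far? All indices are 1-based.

[1,13] min(12,19)*12=144 best=144 * → l++
[2,13] min(17,19)*11=187 best=187 * → l++
[3,13] min(18,19)*10=180 best=187 → l++
[4,13] min(10,19)*9=90 best=187 → l++

l=5, r=13, best area=187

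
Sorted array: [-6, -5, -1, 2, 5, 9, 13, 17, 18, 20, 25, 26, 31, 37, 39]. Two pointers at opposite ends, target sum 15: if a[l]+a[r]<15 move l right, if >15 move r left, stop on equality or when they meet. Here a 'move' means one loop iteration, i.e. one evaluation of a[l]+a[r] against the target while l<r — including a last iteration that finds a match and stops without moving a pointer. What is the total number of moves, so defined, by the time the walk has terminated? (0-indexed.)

7 moves

[0,14] -6+39=33 >15 → r--
[0,13] -6+37=31 >15 → r--
[0,12] -6+31=25 >15 → r--
[0,11] -6+26=20 >15 → r--
[0,10] -6+25=19 >15 → r--
[0,9] -6+20=14 <15 → l++
[1,9] -5+20=15 → found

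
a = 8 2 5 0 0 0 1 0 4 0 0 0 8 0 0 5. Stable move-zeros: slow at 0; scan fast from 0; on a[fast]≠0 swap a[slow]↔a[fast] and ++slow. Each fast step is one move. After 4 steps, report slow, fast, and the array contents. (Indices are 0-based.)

(s=0,f=0) a[fast]=8≠0 swap→a[0]=8 → slow++,fast++
(s=1,f=1) a[fast]=2≠0 swap→a[1]=2 → slow++,fast++
(s=2,f=2) a[fast]=5≠0 swap→a[2]=5 → slow++,fast++
(s=3,f=3) a[fast]=0 → fast++

slow=3, fast=4, a=[8, 2, 5, 0, 0, 0, 1, 0, 4, 0, 0, 0, 8, 0, 0, 5]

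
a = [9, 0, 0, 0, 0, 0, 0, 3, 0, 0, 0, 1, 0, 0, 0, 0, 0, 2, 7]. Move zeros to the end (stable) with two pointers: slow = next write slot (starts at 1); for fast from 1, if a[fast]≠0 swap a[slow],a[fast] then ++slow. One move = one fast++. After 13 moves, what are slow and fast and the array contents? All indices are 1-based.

slow=4, fast=14, a=[9, 3, 1, 0, 0, 0, 0, 0, 0, 0, 0, 0, 0, 0, 0, 0, 0, 2, 7]

(s=1,f=1) a[fast]=9≠0 swap→a[1]=9 → slow++,fast++
(s=2,f=2) a[fast]=0 → fast++
(s=2,f=3) a[fast]=0 → fast++
(s=2,f=4) a[fast]=0 → fast++
(s=2,f=5) a[fast]=0 → fast++
(s=2,f=6) a[fast]=0 → fast++
(s=2,f=7) a[fast]=0 → fast++
(s=2,f=8) a[fast]=3≠0 swap→a[2]=3 → slow++,fast++
(s=3,f=9) a[fast]=0 → fast++
(s=3,f=10) a[fast]=0 → fast++
(s=3,f=11) a[fast]=0 → fast++
(s=3,f=12) a[fast]=1≠0 swap→a[3]=1 → slow++,fast++
(s=4,f=13) a[fast]=0 → fast++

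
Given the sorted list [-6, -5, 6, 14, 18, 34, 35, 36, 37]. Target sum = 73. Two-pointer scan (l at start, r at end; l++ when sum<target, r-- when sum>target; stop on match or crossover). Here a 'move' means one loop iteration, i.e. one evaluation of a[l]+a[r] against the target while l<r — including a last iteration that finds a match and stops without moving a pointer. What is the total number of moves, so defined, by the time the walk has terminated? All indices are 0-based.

8 moves

l=0 r=8: -6+37=31 <73, l++
l=1 r=8: -5+37=32 <73, l++
l=2 r=8: 6+37=43 <73, l++
l=3 r=8: 14+37=51 <73, l++
l=4 r=8: 18+37=55 <73, l++
l=5 r=8: 34+37=71 <73, l++
l=6 r=8: 35+37=72 <73, l++
l=7 r=8: 36+37=73, found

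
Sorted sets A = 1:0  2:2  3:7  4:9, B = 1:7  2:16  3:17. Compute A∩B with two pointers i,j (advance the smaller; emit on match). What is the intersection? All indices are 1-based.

intersection = [7]

i=1 j=1: 0<7, i++
i=2 j=1: 2<7, i++
i=3 j=1: 7==7 emit, i++,j++
i=4 j=2: 9<16, i++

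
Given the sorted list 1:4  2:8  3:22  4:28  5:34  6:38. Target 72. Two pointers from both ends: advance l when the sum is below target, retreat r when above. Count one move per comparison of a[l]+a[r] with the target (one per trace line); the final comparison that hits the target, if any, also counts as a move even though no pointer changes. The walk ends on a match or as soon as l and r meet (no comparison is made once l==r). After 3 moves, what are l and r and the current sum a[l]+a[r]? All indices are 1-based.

l=4, r=6, sum=66

[1,6] 4+38=42 <72 → l++
[2,6] 8+38=46 <72 → l++
[3,6] 22+38=60 <72 → l++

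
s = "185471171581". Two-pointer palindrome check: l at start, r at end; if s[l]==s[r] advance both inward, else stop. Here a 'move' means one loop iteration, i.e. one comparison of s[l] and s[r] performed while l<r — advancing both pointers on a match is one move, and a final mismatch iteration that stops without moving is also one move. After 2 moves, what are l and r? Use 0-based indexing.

[0,11] '1'=='1' → l++,r--
[1,10] '8'=='8' → l++,r--

l=2, r=9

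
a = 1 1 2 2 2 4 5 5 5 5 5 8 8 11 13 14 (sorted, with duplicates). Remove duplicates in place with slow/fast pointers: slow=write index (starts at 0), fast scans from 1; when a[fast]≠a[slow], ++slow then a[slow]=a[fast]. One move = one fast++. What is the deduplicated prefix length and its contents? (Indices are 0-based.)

(s=0,f=1) a[fast]=1=a[slow] dup → fast++
(s=0,f=2) a[fast]=2≠a[slow]=1 write a[1]=2 → slow++,fast++
(s=1,f=3) a[fast]=2=a[slow] dup → fast++
(s=1,f=4) a[fast]=2=a[slow] dup → fast++
(s=1,f=5) a[fast]=4≠a[slow]=2 write a[2]=4 → slow++,fast++
(s=2,f=6) a[fast]=5≠a[slow]=4 write a[3]=5 → slow++,fast++
(s=3,f=7) a[fast]=5=a[slow] dup → fast++
(s=3,f=8) a[fast]=5=a[slow] dup → fast++
(s=3,f=9) a[fast]=5=a[slow] dup → fast++
(s=3,f=10) a[fast]=5=a[slow] dup → fast++
(s=3,f=11) a[fast]=8≠a[slow]=5 write a[4]=8 → slow++,fast++
(s=4,f=12) a[fast]=8=a[slow] dup → fast++
(s=4,f=13) a[fast]=11≠a[slow]=8 write a[5]=11 → slow++,fast++
(s=5,f=14) a[fast]=13≠a[slow]=11 write a[6]=13 → slow++,fast++
(s=6,f=15) a[fast]=14≠a[slow]=13 write a[7]=14 → slow++,fast++

length 8; prefix = [1, 2, 4, 5, 8, 11, 13, 14]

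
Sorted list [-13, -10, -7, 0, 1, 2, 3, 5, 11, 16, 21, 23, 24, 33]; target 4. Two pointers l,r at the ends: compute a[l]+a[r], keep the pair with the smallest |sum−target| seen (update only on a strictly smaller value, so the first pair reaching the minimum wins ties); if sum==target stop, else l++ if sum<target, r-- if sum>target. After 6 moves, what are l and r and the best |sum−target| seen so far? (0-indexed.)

l=1, r=8, best |Δ|=1

l=0 r=13: -13+33=20 d=16 *, r--
l=0 r=12: -13+24=11 d=7 *, r--
l=0 r=11: -13+23=10 d=6 *, r--
l=0 r=10: -13+21=8 d=4 *, r--
l=0 r=9: -13+16=3 d=1 *, l++
l=1 r=9: -10+16=6 d=2, r--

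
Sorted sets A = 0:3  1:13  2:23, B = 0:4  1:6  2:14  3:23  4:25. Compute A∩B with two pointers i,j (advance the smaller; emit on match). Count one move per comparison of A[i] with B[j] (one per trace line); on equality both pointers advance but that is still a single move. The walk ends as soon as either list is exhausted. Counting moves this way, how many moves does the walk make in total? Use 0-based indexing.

[i=0,j=0] 3<4 → i++
[i=1,j=0] 13>4 → j++
[i=1,j=1] 13>6 → j++
[i=1,j=2] 13<14 → i++
[i=2,j=2] 23>14 → j++
[i=2,j=3] 23==23 emit → i++,j++

6 moves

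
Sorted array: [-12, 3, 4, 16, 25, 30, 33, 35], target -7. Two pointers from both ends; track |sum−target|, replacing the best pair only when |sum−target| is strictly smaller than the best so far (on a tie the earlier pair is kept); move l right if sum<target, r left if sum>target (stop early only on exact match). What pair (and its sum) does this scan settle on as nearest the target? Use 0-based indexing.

[0,7] -12+35=23 d=30 * → r--
[0,6] -12+33=21 d=28 * → r--
[0,5] -12+30=18 d=25 * → r--
[0,4] -12+25=13 d=20 * → r--
[0,3] -12+16=4 d=11 * → r--
[0,2] -12+4=-8 d=1 * → l++
[1,2] 3+4=7 d=14 → r--

pair (-12, 4) with sum -8 (|Δ|=1)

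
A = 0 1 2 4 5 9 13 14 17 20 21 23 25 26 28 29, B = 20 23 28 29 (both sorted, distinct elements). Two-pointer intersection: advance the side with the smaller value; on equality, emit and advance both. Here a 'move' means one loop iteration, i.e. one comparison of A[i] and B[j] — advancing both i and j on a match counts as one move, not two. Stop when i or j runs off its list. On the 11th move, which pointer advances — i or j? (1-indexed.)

[i=1,j=1] 0<20 → i++
[i=2,j=1] 1<20 → i++
[i=3,j=1] 2<20 → i++
[i=4,j=1] 4<20 → i++
[i=5,j=1] 5<20 → i++
[i=6,j=1] 9<20 → i++
[i=7,j=1] 13<20 → i++
[i=8,j=1] 14<20 → i++
[i=9,j=1] 17<20 → i++
[i=10,j=1] 20==20 emit → i++,j++
[i=11,j=2] 21<23 → i++

i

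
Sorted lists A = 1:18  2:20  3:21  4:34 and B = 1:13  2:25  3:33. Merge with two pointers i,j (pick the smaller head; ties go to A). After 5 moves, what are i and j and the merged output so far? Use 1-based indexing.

i=1 j=1: A[i]=18>B[j]=13 take 13, j++
i=1 j=2: A[i]=18<=B[j]=25 take 18, i++
i=2 j=2: A[i]=20<=B[j]=25 take 20, i++
i=3 j=2: A[i]=21<=B[j]=25 take 21, i++
i=4 j=2: A[i]=34>B[j]=25 take 25, j++

i=4, j=3, merged so far=[13, 18, 20, 21, 25]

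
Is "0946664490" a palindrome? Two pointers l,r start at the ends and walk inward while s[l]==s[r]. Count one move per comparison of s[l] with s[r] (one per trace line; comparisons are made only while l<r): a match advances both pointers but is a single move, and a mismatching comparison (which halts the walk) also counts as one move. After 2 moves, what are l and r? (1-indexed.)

l=1 r=10: '0'=='0', l++,r--
l=2 r=9: '9'=='9', l++,r--

l=3, r=8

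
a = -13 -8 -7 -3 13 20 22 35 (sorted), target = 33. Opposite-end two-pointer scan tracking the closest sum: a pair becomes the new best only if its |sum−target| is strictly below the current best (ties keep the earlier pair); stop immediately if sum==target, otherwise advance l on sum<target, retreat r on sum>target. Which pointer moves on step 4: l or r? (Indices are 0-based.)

[0,7] -13+35=22 d=11 * → l++
[1,7] -8+35=27 d=6 * → l++
[2,7] -7+35=28 d=5 * → l++
[3,7] -3+35=32 d=1 * → l++

l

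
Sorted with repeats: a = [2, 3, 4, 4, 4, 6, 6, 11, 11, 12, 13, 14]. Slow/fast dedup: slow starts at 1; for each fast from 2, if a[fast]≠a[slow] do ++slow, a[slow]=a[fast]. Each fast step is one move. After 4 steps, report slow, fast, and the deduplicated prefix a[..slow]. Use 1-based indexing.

(s=1,f=2) a[fast]=3≠a[slow]=2 write a[2]=3 → slow++,fast++
(s=2,f=3) a[fast]=4≠a[slow]=3 write a[3]=4 → slow++,fast++
(s=3,f=4) a[fast]=4=a[slow] dup → fast++
(s=3,f=5) a[fast]=4=a[slow] dup → fast++

slow=3, fast=6, prefix=[2, 3, 4]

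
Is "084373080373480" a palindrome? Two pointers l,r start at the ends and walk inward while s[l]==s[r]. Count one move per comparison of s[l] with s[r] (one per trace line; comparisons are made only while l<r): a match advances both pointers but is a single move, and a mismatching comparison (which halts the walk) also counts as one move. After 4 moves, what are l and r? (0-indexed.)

l=4, r=10

[0,14] '0'=='0' → l++,r--
[1,13] '8'=='8' → l++,r--
[2,12] '4'=='4' → l++,r--
[3,11] '3'=='3' → l++,r--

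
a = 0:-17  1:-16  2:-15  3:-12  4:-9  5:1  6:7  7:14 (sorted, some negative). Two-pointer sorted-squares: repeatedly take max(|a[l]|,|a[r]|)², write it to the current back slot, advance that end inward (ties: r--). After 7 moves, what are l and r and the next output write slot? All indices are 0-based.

l=0 r=7: |-17|>|14| out[7]=289, l++
l=1 r=7: |-16|>|14| out[6]=256, l++
l=2 r=7: |-15|>|14| out[5]=225, l++
l=3 r=7: |-12|<=|14| out[4]=196, r--
l=3 r=6: |-12|>|7| out[3]=144, l++
l=4 r=6: |-9|>|7| out[2]=81, l++
l=5 r=6: |1|<=|7| out[1]=49, r--

l=5, r=5, next write slot=0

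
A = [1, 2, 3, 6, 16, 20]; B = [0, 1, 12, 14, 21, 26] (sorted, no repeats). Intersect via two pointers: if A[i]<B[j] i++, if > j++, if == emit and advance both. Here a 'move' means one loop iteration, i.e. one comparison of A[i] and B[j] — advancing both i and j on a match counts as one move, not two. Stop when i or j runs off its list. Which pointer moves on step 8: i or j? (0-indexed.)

i

i=0 j=0: 1>0, j++
i=0 j=1: 1==1 emit, i++,j++
i=1 j=2: 2<12, i++
i=2 j=2: 3<12, i++
i=3 j=2: 6<12, i++
i=4 j=2: 16>12, j++
i=4 j=3: 16>14, j++
i=4 j=4: 16<21, i++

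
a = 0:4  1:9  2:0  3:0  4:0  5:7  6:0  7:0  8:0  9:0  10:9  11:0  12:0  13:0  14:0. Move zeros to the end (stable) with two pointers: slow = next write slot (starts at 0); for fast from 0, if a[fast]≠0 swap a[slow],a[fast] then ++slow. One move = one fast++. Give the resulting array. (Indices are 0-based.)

(s=0,f=0) a[fast]=4≠0 swap→a[0]=4 → slow++,fast++
(s=1,f=1) a[fast]=9≠0 swap→a[1]=9 → slow++,fast++
(s=2,f=2) a[fast]=0 → fast++
(s=2,f=3) a[fast]=0 → fast++
(s=2,f=4) a[fast]=0 → fast++
(s=2,f=5) a[fast]=7≠0 swap→a[2]=7 → slow++,fast++
(s=3,f=6) a[fast]=0 → fast++
(s=3,f=7) a[fast]=0 → fast++
(s=3,f=8) a[fast]=0 → fast++
(s=3,f=9) a[fast]=0 → fast++
(s=3,f=10) a[fast]=9≠0 swap→a[3]=9 → slow++,fast++
(s=4,f=11) a[fast]=0 → fast++
(s=4,f=12) a[fast]=0 → fast++
(s=4,f=13) a[fast]=0 → fast++
(s=4,f=14) a[fast]=0 → fast++

[4, 9, 7, 9, 0, 0, 0, 0, 0, 0, 0, 0, 0, 0, 0]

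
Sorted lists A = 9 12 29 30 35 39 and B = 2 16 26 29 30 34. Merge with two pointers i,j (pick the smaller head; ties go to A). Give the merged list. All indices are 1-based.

[2, 9, 12, 16, 26, 29, 29, 30, 30, 34, 35, 39]

i=1 j=1: A[i]=9>B[j]=2 take 2, j++
i=1 j=2: A[i]=9<=B[j]=16 take 9, i++
i=2 j=2: A[i]=12<=B[j]=16 take 12, i++
i=3 j=2: A[i]=29>B[j]=16 take 16, j++
i=3 j=3: A[i]=29>B[j]=26 take 26, j++
i=3 j=4: A[i]=29<=B[j]=29 take 29, i++
i=4 j=4: A[i]=30>B[j]=29 take 29, j++
i=4 j=5: A[i]=30<=B[j]=30 take 30, i++
i=5 j=5: A[i]=35>B[j]=30 take 30, j++
i=5 j=6: A[i]=35>B[j]=34 take 34, j++
i=5 j=7: B done, take A[i]=35, i++
i=6 j=7: B done, take A[i]=39, i++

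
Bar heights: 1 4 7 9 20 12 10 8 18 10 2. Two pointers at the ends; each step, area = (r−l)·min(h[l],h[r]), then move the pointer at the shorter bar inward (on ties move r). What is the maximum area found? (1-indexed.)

max area = 72

l=1 r=11: min(1,2)*10=10 best=10 *, l++
l=2 r=11: min(4,2)*9=18 best=18 *, r--
l=2 r=10: min(4,10)*8=32 best=32 *, l++
l=3 r=10: min(7,10)*7=49 best=49 *, l++
l=4 r=10: min(9,10)*6=54 best=54 *, l++
l=5 r=10: min(20,10)*5=50 best=54, r--
l=5 r=9: min(20,18)*4=72 best=72 *, r--
l=5 r=8: min(20,8)*3=24 best=72, r--
l=5 r=7: min(20,10)*2=20 best=72, r--
l=5 r=6: min(20,12)*1=12 best=72, r--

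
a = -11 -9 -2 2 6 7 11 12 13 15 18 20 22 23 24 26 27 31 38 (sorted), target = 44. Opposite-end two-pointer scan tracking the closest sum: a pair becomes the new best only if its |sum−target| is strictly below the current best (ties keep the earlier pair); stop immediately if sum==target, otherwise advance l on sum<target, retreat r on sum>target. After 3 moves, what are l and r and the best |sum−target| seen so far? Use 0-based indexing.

l=3, r=18, best |Δ|=8

l=0 r=18: -11+38=27 d=17 *, l++
l=1 r=18: -9+38=29 d=15 *, l++
l=2 r=18: -2+38=36 d=8 *, l++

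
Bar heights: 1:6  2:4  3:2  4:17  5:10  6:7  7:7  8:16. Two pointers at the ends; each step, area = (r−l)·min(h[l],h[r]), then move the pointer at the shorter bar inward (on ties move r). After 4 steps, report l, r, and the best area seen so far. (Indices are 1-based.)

l=1 r=8: min(6,16)*7=42 best=42 *, l++
l=2 r=8: min(4,16)*6=24 best=42, l++
l=3 r=8: min(2,16)*5=10 best=42, l++
l=4 r=8: min(17,16)*4=64 best=64 *, r--

l=4, r=7, best area=64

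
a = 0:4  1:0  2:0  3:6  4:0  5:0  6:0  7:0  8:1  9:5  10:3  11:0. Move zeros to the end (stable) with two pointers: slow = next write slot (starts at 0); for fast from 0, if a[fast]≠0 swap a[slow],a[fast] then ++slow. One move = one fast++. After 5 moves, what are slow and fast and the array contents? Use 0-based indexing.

slow=2, fast=5, a=[4, 6, 0, 0, 0, 0, 0, 0, 1, 5, 3, 0]

slow=0 fast=0: a[fast]=4≠0 swap→a[0]=4, slow++,fast++
slow=1 fast=1: a[fast]=0, fast++
slow=1 fast=2: a[fast]=0, fast++
slow=1 fast=3: a[fast]=6≠0 swap→a[1]=6, slow++,fast++
slow=2 fast=4: a[fast]=0, fast++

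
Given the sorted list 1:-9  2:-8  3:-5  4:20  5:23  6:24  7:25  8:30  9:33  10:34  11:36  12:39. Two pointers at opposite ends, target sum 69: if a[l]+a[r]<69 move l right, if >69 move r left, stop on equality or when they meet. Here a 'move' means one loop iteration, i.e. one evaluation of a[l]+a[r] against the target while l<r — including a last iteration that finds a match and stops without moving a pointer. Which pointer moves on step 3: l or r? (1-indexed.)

l=1 r=12: -9+39=30 <69, l++
l=2 r=12: -8+39=31 <69, l++
l=3 r=12: -5+39=34 <69, l++

l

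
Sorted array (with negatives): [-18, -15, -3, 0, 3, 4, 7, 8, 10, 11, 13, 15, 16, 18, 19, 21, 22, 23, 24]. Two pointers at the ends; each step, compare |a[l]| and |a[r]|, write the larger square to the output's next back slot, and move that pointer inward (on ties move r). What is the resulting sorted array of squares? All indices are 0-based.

[0, 9, 9, 16, 49, 64, 100, 121, 169, 225, 225, 256, 324, 324, 361, 441, 484, 529, 576]

l=0 r=18: |-18|<=|24| out[18]=576, r--
l=0 r=17: |-18|<=|23| out[17]=529, r--
l=0 r=16: |-18|<=|22| out[16]=484, r--
l=0 r=15: |-18|<=|21| out[15]=441, r--
l=0 r=14: |-18|<=|19| out[14]=361, r--
l=0 r=13: |-18|<=|18| out[13]=324, r--
l=0 r=12: |-18|>|16| out[12]=324, l++
l=1 r=12: |-15|<=|16| out[11]=256, r--
l=1 r=11: |-15|<=|15| out[10]=225, r--
l=1 r=10: |-15|>|13| out[9]=225, l++
l=2 r=10: |-3|<=|13| out[8]=169, r--
l=2 r=9: |-3|<=|11| out[7]=121, r--
l=2 r=8: |-3|<=|10| out[6]=100, r--
l=2 r=7: |-3|<=|8| out[5]=64, r--
l=2 r=6: |-3|<=|7| out[4]=49, r--
l=2 r=5: |-3|<=|4| out[3]=16, r--
l=2 r=4: |-3|<=|3| out[2]=9, r--
l=2 r=3: |-3|>|0| out[1]=9, l++
l=3 r=3: |0|<=|0| out[0]=0, r--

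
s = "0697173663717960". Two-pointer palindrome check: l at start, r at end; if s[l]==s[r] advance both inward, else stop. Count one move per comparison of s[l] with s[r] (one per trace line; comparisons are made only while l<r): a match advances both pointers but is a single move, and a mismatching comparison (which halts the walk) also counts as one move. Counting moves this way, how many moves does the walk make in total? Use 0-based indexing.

[0,15] '0'=='0' → l++,r--
[1,14] '6'=='6' → l++,r--
[2,13] '9'=='9' → l++,r--
[3,12] '7'=='7' → l++,r--
[4,11] '1'=='1' → l++,r--
[5,10] '7'=='7' → l++,r--
[6,9] '3'=='3' → l++,r--
[7,8] '6'=='6' → l++,r--

8 moves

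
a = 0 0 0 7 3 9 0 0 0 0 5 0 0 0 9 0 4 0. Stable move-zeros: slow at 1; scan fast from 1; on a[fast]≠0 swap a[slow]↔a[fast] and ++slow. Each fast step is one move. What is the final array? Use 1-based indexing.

(s=1,f=1) a[fast]=0 → fast++
(s=1,f=2) a[fast]=0 → fast++
(s=1,f=3) a[fast]=0 → fast++
(s=1,f=4) a[fast]=7≠0 swap→a[1]=7 → slow++,fast++
(s=2,f=5) a[fast]=3≠0 swap→a[2]=3 → slow++,fast++
(s=3,f=6) a[fast]=9≠0 swap→a[3]=9 → slow++,fast++
(s=4,f=7) a[fast]=0 → fast++
(s=4,f=8) a[fast]=0 → fast++
(s=4,f=9) a[fast]=0 → fast++
(s=4,f=10) a[fast]=0 → fast++
(s=4,f=11) a[fast]=5≠0 swap→a[4]=5 → slow++,fast++
(s=5,f=12) a[fast]=0 → fast++
(s=5,f=13) a[fast]=0 → fast++
(s=5,f=14) a[fast]=0 → fast++
(s=5,f=15) a[fast]=9≠0 swap→a[5]=9 → slow++,fast++
(s=6,f=16) a[fast]=0 → fast++
(s=6,f=17) a[fast]=4≠0 swap→a[6]=4 → slow++,fast++
(s=7,f=18) a[fast]=0 → fast++

[7, 3, 9, 5, 9, 4, 0, 0, 0, 0, 0, 0, 0, 0, 0, 0, 0, 0]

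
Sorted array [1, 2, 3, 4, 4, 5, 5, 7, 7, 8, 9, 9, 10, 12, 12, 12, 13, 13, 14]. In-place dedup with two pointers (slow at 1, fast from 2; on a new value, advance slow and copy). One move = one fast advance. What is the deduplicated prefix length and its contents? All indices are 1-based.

slow=1 fast=2: a[fast]=2≠a[slow]=1 write a[2]=2, slow++,fast++
slow=2 fast=3: a[fast]=3≠a[slow]=2 write a[3]=3, slow++,fast++
slow=3 fast=4: a[fast]=4≠a[slow]=3 write a[4]=4, slow++,fast++
slow=4 fast=5: a[fast]=4=a[slow] dup, fast++
slow=4 fast=6: a[fast]=5≠a[slow]=4 write a[5]=5, slow++,fast++
slow=5 fast=7: a[fast]=5=a[slow] dup, fast++
slow=5 fast=8: a[fast]=7≠a[slow]=5 write a[6]=7, slow++,fast++
slow=6 fast=9: a[fast]=7=a[slow] dup, fast++
slow=6 fast=10: a[fast]=8≠a[slow]=7 write a[7]=8, slow++,fast++
slow=7 fast=11: a[fast]=9≠a[slow]=8 write a[8]=9, slow++,fast++
slow=8 fast=12: a[fast]=9=a[slow] dup, fast++
slow=8 fast=13: a[fast]=10≠a[slow]=9 write a[9]=10, slow++,fast++
slow=9 fast=14: a[fast]=12≠a[slow]=10 write a[10]=12, slow++,fast++
slow=10 fast=15: a[fast]=12=a[slow] dup, fast++
slow=10 fast=16: a[fast]=12=a[slow] dup, fast++
slow=10 fast=17: a[fast]=13≠a[slow]=12 write a[11]=13, slow++,fast++
slow=11 fast=18: a[fast]=13=a[slow] dup, fast++
slow=11 fast=19: a[fast]=14≠a[slow]=13 write a[12]=14, slow++,fast++

length 12; prefix = [1, 2, 3, 4, 5, 7, 8, 9, 10, 12, 13, 14]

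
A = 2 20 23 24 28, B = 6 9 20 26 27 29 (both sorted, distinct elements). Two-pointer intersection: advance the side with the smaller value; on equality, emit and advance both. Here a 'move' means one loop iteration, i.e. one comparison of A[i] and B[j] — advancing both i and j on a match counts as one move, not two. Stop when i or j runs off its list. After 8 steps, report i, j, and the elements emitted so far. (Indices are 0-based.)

[i=0,j=0] 2<6 → i++
[i=1,j=0] 20>6 → j++
[i=1,j=1] 20>9 → j++
[i=1,j=2] 20==20 emit → i++,j++
[i=2,j=3] 23<26 → i++
[i=3,j=3] 24<26 → i++
[i=4,j=3] 28>26 → j++
[i=4,j=4] 28>27 → j++

i=4, j=5, emitted=[20]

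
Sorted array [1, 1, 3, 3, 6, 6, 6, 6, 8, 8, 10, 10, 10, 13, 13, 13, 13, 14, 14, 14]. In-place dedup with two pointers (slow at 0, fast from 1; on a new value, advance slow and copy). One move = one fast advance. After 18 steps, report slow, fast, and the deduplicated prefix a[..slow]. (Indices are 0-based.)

(s=0,f=1) a[fast]=1=a[slow] dup → fast++
(s=0,f=2) a[fast]=3≠a[slow]=1 write a[1]=3 → slow++,fast++
(s=1,f=3) a[fast]=3=a[slow] dup → fast++
(s=1,f=4) a[fast]=6≠a[slow]=3 write a[2]=6 → slow++,fast++
(s=2,f=5) a[fast]=6=a[slow] dup → fast++
(s=2,f=6) a[fast]=6=a[slow] dup → fast++
(s=2,f=7) a[fast]=6=a[slow] dup → fast++
(s=2,f=8) a[fast]=8≠a[slow]=6 write a[3]=8 → slow++,fast++
(s=3,f=9) a[fast]=8=a[slow] dup → fast++
(s=3,f=10) a[fast]=10≠a[slow]=8 write a[4]=10 → slow++,fast++
(s=4,f=11) a[fast]=10=a[slow] dup → fast++
(s=4,f=12) a[fast]=10=a[slow] dup → fast++
(s=4,f=13) a[fast]=13≠a[slow]=10 write a[5]=13 → slow++,fast++
(s=5,f=14) a[fast]=13=a[slow] dup → fast++
(s=5,f=15) a[fast]=13=a[slow] dup → fast++
(s=5,f=16) a[fast]=13=a[slow] dup → fast++
(s=5,f=17) a[fast]=14≠a[slow]=13 write a[6]=14 → slow++,fast++
(s=6,f=18) a[fast]=14=a[slow] dup → fast++

slow=6, fast=19, prefix=[1, 3, 6, 8, 10, 13, 14]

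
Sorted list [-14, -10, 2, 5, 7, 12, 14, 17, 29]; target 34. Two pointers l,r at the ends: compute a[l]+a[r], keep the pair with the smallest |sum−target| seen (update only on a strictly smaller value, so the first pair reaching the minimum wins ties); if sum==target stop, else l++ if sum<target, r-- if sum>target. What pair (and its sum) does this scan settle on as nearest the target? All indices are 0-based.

[0,8] -14+29=15 d=19 * → l++
[1,8] -10+29=19 d=15 * → l++
[2,8] 2+29=31 d=3 * → l++
[3,8] 5+29=34 d=0 * → stop

pair (5, 29) with sum 34 (|Δ|=0)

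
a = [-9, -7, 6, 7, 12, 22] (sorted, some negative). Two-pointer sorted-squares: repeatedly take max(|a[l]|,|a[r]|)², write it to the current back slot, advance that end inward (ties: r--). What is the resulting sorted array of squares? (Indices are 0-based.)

[36, 49, 49, 81, 144, 484]

l=0 r=5: |-9|<=|22| out[5]=484, r--
l=0 r=4: |-9|<=|12| out[4]=144, r--
l=0 r=3: |-9|>|7| out[3]=81, l++
l=1 r=3: |-7|<=|7| out[2]=49, r--
l=1 r=2: |-7|>|6| out[1]=49, l++
l=2 r=2: |6|<=|6| out[0]=36, r--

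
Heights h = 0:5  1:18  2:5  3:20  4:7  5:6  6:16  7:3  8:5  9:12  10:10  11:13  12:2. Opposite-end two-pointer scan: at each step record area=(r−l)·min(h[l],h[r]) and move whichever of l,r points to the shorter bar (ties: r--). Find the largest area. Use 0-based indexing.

max area = 130

[0,12] min(5,2)*12=24 best=24 * → r--
[0,11] min(5,13)*11=55 best=55 * → l++
[1,11] min(18,13)*10=130 best=130 * → r--
[1,10] min(18,10)*9=90 best=130 → r--
[1,9] min(18,12)*8=96 best=130 → r--
[1,8] min(18,5)*7=35 best=130 → r--
[1,7] min(18,3)*6=18 best=130 → r--
[1,6] min(18,16)*5=80 best=130 → r--
[1,5] min(18,6)*4=24 best=130 → r--
[1,4] min(18,7)*3=21 best=130 → r--
[1,3] min(18,20)*2=36 best=130 → l++
[2,3] min(5,20)*1=5 best=130 → l++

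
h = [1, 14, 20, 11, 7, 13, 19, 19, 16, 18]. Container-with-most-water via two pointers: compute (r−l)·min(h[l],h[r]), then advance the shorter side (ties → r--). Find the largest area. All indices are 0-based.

l=0 r=9: min(1,18)*9=9 best=9 *, l++
l=1 r=9: min(14,18)*8=112 best=112 *, l++
l=2 r=9: min(20,18)*7=126 best=126 *, r--
l=2 r=8: min(20,16)*6=96 best=126, r--
l=2 r=7: min(20,19)*5=95 best=126, r--
l=2 r=6: min(20,19)*4=76 best=126, r--
l=2 r=5: min(20,13)*3=39 best=126, r--
l=2 r=4: min(20,7)*2=14 best=126, r--
l=2 r=3: min(20,11)*1=11 best=126, r--

max area = 126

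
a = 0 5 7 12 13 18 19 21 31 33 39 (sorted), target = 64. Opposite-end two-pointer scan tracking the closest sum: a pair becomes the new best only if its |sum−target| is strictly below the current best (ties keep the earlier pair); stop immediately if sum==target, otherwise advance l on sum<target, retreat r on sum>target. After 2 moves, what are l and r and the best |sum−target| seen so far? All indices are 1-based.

[1,11] 0+39=39 d=25 * → l++
[2,11] 5+39=44 d=20 * → l++

l=3, r=11, best |Δ|=20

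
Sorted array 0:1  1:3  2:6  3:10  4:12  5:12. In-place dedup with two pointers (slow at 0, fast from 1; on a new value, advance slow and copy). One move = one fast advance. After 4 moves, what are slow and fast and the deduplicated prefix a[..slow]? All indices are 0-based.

slow=4, fast=5, prefix=[1, 3, 6, 10, 12]

(s=0,f=1) a[fast]=3≠a[slow]=1 write a[1]=3 → slow++,fast++
(s=1,f=2) a[fast]=6≠a[slow]=3 write a[2]=6 → slow++,fast++
(s=2,f=3) a[fast]=10≠a[slow]=6 write a[3]=10 → slow++,fast++
(s=3,f=4) a[fast]=12≠a[slow]=10 write a[4]=12 → slow++,fast++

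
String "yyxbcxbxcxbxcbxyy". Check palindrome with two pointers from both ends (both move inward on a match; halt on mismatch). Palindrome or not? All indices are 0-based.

l=0 r=16: 'y'=='y', l++,r--
l=1 r=15: 'y'=='y', l++,r--
l=2 r=14: 'x'=='x', l++,r--
l=3 r=13: 'b'=='b', l++,r--
l=4 r=12: 'c'=='c', l++,r--
l=5 r=11: 'x'=='x', l++,r--
l=6 r=10: 'b'=='b', l++,r--
l=7 r=9: 'x'=='x', l++,r--

palindrome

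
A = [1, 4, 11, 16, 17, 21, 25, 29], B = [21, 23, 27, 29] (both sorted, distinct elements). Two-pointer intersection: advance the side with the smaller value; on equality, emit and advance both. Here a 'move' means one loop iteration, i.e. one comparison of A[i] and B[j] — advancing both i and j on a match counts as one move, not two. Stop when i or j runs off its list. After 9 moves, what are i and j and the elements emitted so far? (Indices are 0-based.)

i=7, j=3, emitted=[21]

[i=0,j=0] 1<21 → i++
[i=1,j=0] 4<21 → i++
[i=2,j=0] 11<21 → i++
[i=3,j=0] 16<21 → i++
[i=4,j=0] 17<21 → i++
[i=5,j=0] 21==21 emit → i++,j++
[i=6,j=1] 25>23 → j++
[i=6,j=2] 25<27 → i++
[i=7,j=2] 29>27 → j++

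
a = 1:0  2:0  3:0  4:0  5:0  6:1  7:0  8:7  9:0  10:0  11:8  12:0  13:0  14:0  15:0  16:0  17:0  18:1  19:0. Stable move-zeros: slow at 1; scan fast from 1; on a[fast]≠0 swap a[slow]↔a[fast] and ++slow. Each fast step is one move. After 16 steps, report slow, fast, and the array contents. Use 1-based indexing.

(s=1,f=1) a[fast]=0 → fast++
(s=1,f=2) a[fast]=0 → fast++
(s=1,f=3) a[fast]=0 → fast++
(s=1,f=4) a[fast]=0 → fast++
(s=1,f=5) a[fast]=0 → fast++
(s=1,f=6) a[fast]=1≠0 swap→a[1]=1 → slow++,fast++
(s=2,f=7) a[fast]=0 → fast++
(s=2,f=8) a[fast]=7≠0 swap→a[2]=7 → slow++,fast++
(s=3,f=9) a[fast]=0 → fast++
(s=3,f=10) a[fast]=0 → fast++
(s=3,f=11) a[fast]=8≠0 swap→a[3]=8 → slow++,fast++
(s=4,f=12) a[fast]=0 → fast++
(s=4,f=13) a[fast]=0 → fast++
(s=4,f=14) a[fast]=0 → fast++
(s=4,f=15) a[fast]=0 → fast++
(s=4,f=16) a[fast]=0 → fast++

slow=4, fast=17, a=[1, 7, 8, 0, 0, 0, 0, 0, 0, 0, 0, 0, 0, 0, 0, 0, 0, 1, 0]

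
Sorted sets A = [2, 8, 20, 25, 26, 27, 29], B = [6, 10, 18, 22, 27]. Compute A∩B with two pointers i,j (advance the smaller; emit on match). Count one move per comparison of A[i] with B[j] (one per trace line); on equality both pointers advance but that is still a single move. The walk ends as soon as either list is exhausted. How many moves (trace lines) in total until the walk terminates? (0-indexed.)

10 moves

i=0 j=0: 2<6, i++
i=1 j=0: 8>6, j++
i=1 j=1: 8<10, i++
i=2 j=1: 20>10, j++
i=2 j=2: 20>18, j++
i=2 j=3: 20<22, i++
i=3 j=3: 25>22, j++
i=3 j=4: 25<27, i++
i=4 j=4: 26<27, i++
i=5 j=4: 27==27 emit, i++,j++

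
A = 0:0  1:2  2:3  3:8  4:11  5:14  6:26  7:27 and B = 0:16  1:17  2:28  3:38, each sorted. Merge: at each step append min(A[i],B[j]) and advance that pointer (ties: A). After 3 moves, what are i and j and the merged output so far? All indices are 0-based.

[i=0,j=0] A[i]=0<=B[j]=16 take 0 → i++
[i=1,j=0] A[i]=2<=B[j]=16 take 2 → i++
[i=2,j=0] A[i]=3<=B[j]=16 take 3 → i++

i=3, j=0, merged so far=[0, 2, 3]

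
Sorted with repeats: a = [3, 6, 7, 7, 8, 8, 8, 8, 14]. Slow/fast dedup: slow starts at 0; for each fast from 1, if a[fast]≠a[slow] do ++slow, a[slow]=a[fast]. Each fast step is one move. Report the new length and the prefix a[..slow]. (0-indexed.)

length 5; prefix = [3, 6, 7, 8, 14]

slow=0 fast=1: a[fast]=6≠a[slow]=3 write a[1]=6, slow++,fast++
slow=1 fast=2: a[fast]=7≠a[slow]=6 write a[2]=7, slow++,fast++
slow=2 fast=3: a[fast]=7=a[slow] dup, fast++
slow=2 fast=4: a[fast]=8≠a[slow]=7 write a[3]=8, slow++,fast++
slow=3 fast=5: a[fast]=8=a[slow] dup, fast++
slow=3 fast=6: a[fast]=8=a[slow] dup, fast++
slow=3 fast=7: a[fast]=8=a[slow] dup, fast++
slow=3 fast=8: a[fast]=14≠a[slow]=8 write a[4]=14, slow++,fast++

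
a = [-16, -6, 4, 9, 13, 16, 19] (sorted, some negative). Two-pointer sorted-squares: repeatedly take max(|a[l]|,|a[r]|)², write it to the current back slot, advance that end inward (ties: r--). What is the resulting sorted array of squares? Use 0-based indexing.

[0,6] |-16|<=|19| out[6]=361 → r--
[0,5] |-16|<=|16| out[5]=256 → r--
[0,4] |-16|>|13| out[4]=256 → l++
[1,4] |-6|<=|13| out[3]=169 → r--
[1,3] |-6|<=|9| out[2]=81 → r--
[1,2] |-6|>|4| out[1]=36 → l++
[2,2] |4|<=|4| out[0]=16 → r--

[16, 36, 81, 169, 256, 256, 361]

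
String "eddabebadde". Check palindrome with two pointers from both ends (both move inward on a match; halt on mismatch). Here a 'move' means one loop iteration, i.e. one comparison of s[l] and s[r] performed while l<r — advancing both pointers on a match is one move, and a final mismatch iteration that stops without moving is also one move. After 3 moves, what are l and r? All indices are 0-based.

l=3, r=7

[0,10] 'e'=='e' → l++,r--
[1,9] 'd'=='d' → l++,r--
[2,8] 'd'=='d' → l++,r--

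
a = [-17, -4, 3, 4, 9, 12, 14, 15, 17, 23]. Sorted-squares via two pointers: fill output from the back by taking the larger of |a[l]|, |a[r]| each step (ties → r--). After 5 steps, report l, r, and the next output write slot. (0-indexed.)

l=1, r=5, next write slot=4

[0,9] |-17|<=|23| out[9]=529 → r--
[0,8] |-17|<=|17| out[8]=289 → r--
[0,7] |-17|>|15| out[7]=289 → l++
[1,7] |-4|<=|15| out[6]=225 → r--
[1,6] |-4|<=|14| out[5]=196 → r--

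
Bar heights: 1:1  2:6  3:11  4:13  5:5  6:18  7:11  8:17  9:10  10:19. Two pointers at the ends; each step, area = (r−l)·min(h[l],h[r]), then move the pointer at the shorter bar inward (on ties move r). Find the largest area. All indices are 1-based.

max area = 78

l=1 r=10: min(1,19)*9=9 best=9 *, l++
l=2 r=10: min(6,19)*8=48 best=48 *, l++
l=3 r=10: min(11,19)*7=77 best=77 *, l++
l=4 r=10: min(13,19)*6=78 best=78 *, l++
l=5 r=10: min(5,19)*5=25 best=78, l++
l=6 r=10: min(18,19)*4=72 best=78, l++
l=7 r=10: min(11,19)*3=33 best=78, l++
l=8 r=10: min(17,19)*2=34 best=78, l++
l=9 r=10: min(10,19)*1=10 best=78, l++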